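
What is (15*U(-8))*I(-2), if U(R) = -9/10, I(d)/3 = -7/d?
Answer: -567/4 ≈ -141.75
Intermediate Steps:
I(d) = -21/d (I(d) = 3*(-7/d) = -21/d)
U(R) = -9/10 (U(R) = -9*⅒ = -9/10)
(15*U(-8))*I(-2) = (15*(-9/10))*(-21/(-2)) = -(-567)*(-1)/(2*2) = -27/2*21/2 = -567/4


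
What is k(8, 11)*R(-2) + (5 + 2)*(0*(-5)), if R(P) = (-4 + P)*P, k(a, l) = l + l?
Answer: 264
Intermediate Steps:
k(a, l) = 2*l
R(P) = P*(-4 + P)
k(8, 11)*R(-2) + (5 + 2)*(0*(-5)) = (2*11)*(-2*(-4 - 2)) + (5 + 2)*(0*(-5)) = 22*(-2*(-6)) + 7*0 = 22*12 + 0 = 264 + 0 = 264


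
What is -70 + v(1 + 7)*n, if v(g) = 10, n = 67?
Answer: 600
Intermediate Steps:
-70 + v(1 + 7)*n = -70 + 10*67 = -70 + 670 = 600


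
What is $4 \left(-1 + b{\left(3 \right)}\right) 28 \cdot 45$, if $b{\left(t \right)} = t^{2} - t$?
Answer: $25200$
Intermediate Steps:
$4 \left(-1 + b{\left(3 \right)}\right) 28 \cdot 45 = 4 \left(-1 + 3 \left(-1 + 3\right)\right) 28 \cdot 45 = 4 \left(-1 + 3 \cdot 2\right) 28 \cdot 45 = 4 \left(-1 + 6\right) 28 \cdot 45 = 4 \cdot 5 \cdot 28 \cdot 45 = 20 \cdot 28 \cdot 45 = 560 \cdot 45 = 25200$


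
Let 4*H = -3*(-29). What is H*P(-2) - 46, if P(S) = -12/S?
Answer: 169/2 ≈ 84.500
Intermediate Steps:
H = 87/4 (H = (-3*(-29))/4 = (1/4)*87 = 87/4 ≈ 21.750)
H*P(-2) - 46 = 87*(-12/(-2))/4 - 46 = 87*(-12*(-1/2))/4 - 46 = (87/4)*6 - 46 = 261/2 - 46 = 169/2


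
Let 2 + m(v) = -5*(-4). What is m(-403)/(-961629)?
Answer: -6/320543 ≈ -1.8718e-5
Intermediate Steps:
m(v) = 18 (m(v) = -2 - 5*(-4) = -2 + 20 = 18)
m(-403)/(-961629) = 18/(-961629) = 18*(-1/961629) = -6/320543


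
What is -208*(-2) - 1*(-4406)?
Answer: 4822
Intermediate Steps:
-208*(-2) - 1*(-4406) = -208*(-2) + 4406 = 416 + 4406 = 4822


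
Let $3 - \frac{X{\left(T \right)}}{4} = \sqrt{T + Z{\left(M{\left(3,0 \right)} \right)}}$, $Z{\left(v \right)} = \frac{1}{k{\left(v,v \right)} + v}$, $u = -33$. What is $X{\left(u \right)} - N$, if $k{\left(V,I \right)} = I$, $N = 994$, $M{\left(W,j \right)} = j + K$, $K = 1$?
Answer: $-982 - 2 i \sqrt{130} \approx -982.0 - 22.803 i$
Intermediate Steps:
$M{\left(W,j \right)} = 1 + j$ ($M{\left(W,j \right)} = j + 1 = 1 + j$)
$Z{\left(v \right)} = \frac{1}{2 v}$ ($Z{\left(v \right)} = \frac{1}{v + v} = \frac{1}{2 v}$)
$X{\left(T \right)} = 12 - 4 \sqrt{\frac{1}{2} + T}$ ($X{\left(T \right)} = 12 - 4 \sqrt{T + \frac{1}{2 \left(1 + 0\right)}} = 12 - 4 \sqrt{T + \frac{1}{2 \cdot 1}} = 12 - 4 \sqrt{T + \frac{1}{2} \cdot 1} = 12 - 4 \sqrt{T + \frac{1}{2}} = 12 - 4 \sqrt{\frac{1}{2} + T}$)
$X{\left(u \right)} - N = \left(12 - 2 \sqrt{2 + 4 \left(-33\right)}\right) - 994 = \left(12 - 2 \sqrt{2 - 132}\right) - 994 = \left(12 - 2 \sqrt{-130}\right) - 994 = \left(12 - 2 i \sqrt{130}\right) - 994 = -982 - 2 i \sqrt{130}$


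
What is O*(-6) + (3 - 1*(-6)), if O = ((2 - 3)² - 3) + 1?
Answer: 15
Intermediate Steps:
O = -1 (O = ((-1)² - 3) + 1 = (1 - 3) + 1 = -2 + 1 = -1)
O*(-6) + (3 - 1*(-6)) = -1*(-6) + (3 - 1*(-6)) = 6 + (3 + 6) = 6 + 9 = 15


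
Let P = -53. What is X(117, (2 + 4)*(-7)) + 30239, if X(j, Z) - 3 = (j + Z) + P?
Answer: 30264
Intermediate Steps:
X(j, Z) = -50 + Z + j (X(j, Z) = 3 + ((j + Z) - 53) = 3 + ((Z + j) - 53) = 3 + (-53 + Z + j) = -50 + Z + j)
X(117, (2 + 4)*(-7)) + 30239 = (-50 + (2 + 4)*(-7) + 117) + 30239 = (-50 + 6*(-7) + 117) + 30239 = (-50 - 42 + 117) + 30239 = 25 + 30239 = 30264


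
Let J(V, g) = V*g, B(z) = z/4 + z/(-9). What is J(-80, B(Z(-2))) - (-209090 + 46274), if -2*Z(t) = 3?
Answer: 488498/3 ≈ 1.6283e+5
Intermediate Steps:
Z(t) = -3/2 (Z(t) = -½*3 = -3/2)
B(z) = 5*z/36 (B(z) = z*(¼) + z*(-⅑) = z/4 - z/9 = 5*z/36)
J(-80, B(Z(-2))) - (-209090 + 46274) = -100*(-3)/(9*2) - (-209090 + 46274) = -80*(-5/24) - 1*(-162816) = 50/3 + 162816 = 488498/3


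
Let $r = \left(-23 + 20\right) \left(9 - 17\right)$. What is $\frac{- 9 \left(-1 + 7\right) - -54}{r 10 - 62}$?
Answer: $0$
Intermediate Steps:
$r = 24$ ($r = \left(-3\right) \left(-8\right) = 24$)
$\frac{- 9 \left(-1 + 7\right) - -54}{r 10 - 62} = \frac{- 9 \left(-1 + 7\right) - -54}{24 \cdot 10 - 62} = \frac{\left(-9\right) 6 + \left(-107 + 161\right)}{240 - 62} = \frac{-54 + 54}{178} = 0 \cdot \frac{1}{178} = 0$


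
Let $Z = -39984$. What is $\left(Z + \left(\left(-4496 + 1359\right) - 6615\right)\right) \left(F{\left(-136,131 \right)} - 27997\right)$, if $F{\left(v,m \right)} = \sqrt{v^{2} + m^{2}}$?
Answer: $1392458792 - 49736 \sqrt{35657} \approx 1.3831 \cdot 10^{9}$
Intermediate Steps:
$F{\left(v,m \right)} = \sqrt{m^{2} + v^{2}}$
$\left(Z + \left(\left(-4496 + 1359\right) - 6615\right)\right) \left(F{\left(-136,131 \right)} - 27997\right) = \left(-39984 + \left(\left(-4496 + 1359\right) - 6615\right)\right) \left(\sqrt{131^{2} + \left(-136\right)^{2}} - 27997\right) = \left(-39984 - 9752\right) \left(\sqrt{17161 + 18496} - 27997\right) = \left(-39984 - 9752\right) \left(\sqrt{35657} - 27997\right) = - 49736 \left(-27997 + \sqrt{35657}\right) = 1392458792 - 49736 \sqrt{35657}$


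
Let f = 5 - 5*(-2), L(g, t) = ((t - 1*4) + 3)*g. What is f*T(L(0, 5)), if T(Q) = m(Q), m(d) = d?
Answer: 0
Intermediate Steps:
L(g, t) = g*(-1 + t) (L(g, t) = ((t - 4) + 3)*g = ((-4 + t) + 3)*g = (-1 + t)*g = g*(-1 + t))
f = 15 (f = 5 + 10 = 15)
T(Q) = Q
f*T(L(0, 5)) = 15*(0*(-1 + 5)) = 15*(0*4) = 15*0 = 0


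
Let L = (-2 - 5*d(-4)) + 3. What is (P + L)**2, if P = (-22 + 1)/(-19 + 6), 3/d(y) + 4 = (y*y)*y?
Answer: 6285049/781456 ≈ 8.0427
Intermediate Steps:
d(y) = 3/(-4 + y**3) (d(y) = 3/(-4 + (y*y)*y) = 3/(-4 + y**2*y) = 3/(-4 + y**3))
L = 83/68 (L = (-2 - 15/(-4 + (-4)**3)) + 3 = (-2 - 15/(-4 - 64)) + 3 = (-2 - 15/(-68)) + 3 = (-2 - 15*(-1)/68) + 3 = (-2 - 5*(-3/68)) + 3 = (-2 + 15/68) + 3 = -121/68 + 3 = 83/68 ≈ 1.2206)
P = 21/13 (P = -21/(-13) = -21*(-1/13) = 21/13 ≈ 1.6154)
(P + L)**2 = (21/13 + 83/68)**2 = (2507/884)**2 = 6285049/781456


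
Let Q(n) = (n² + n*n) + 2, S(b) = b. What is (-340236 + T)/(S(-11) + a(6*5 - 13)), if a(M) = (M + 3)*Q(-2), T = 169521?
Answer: -56905/63 ≈ -903.25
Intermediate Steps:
Q(n) = 2 + 2*n² (Q(n) = (n² + n²) + 2 = 2*n² + 2 = 2 + 2*n²)
a(M) = 30 + 10*M (a(M) = (M + 3)*(2 + 2*(-2)²) = (3 + M)*(2 + 2*4) = (3 + M)*(2 + 8) = (3 + M)*10 = 30 + 10*M)
(-340236 + T)/(S(-11) + a(6*5 - 13)) = (-340236 + 169521)/(-11 + (30 + 10*(6*5 - 13))) = -170715/(-11 + (30 + 10*(30 - 13))) = -170715/(-11 + (30 + 10*17)) = -170715/(-11 + (30 + 170)) = -170715/(-11 + 200) = -170715/189 = -170715*1/189 = -56905/63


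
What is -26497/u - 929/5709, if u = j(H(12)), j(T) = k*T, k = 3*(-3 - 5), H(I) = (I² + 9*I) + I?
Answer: 4405613/1096128 ≈ 4.0192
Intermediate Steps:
H(I) = I² + 10*I
k = -24 (k = 3*(-8) = -24)
j(T) = -24*T
u = -6336 (u = -288*(10 + 12) = -288*22 = -24*264 = -6336)
-26497/u - 929/5709 = -26497/(-6336) - 929/5709 = -26497*(-1/6336) - 929*1/5709 = 26497/6336 - 929/5709 = 4405613/1096128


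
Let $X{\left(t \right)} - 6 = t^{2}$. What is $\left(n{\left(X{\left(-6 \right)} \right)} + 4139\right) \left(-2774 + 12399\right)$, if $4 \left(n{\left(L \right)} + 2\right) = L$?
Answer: $\frac{79839375}{2} \approx 3.992 \cdot 10^{7}$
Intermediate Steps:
$X{\left(t \right)} = 6 + t^{2}$
$n{\left(L \right)} = -2 + \frac{L}{4}$
$\left(n{\left(X{\left(-6 \right)} \right)} + 4139\right) \left(-2774 + 12399\right) = \left(\left(-2 + \frac{6 + \left(-6\right)^{2}}{4}\right) + 4139\right) \left(-2774 + 12399\right) = \left(\left(-2 + \frac{6 + 36}{4}\right) + 4139\right) 9625 = \left(\left(-2 + \frac{1}{4} \cdot 42\right) + 4139\right) 9625 = \left(\left(-2 + \frac{21}{2}\right) + 4139\right) 9625 = \left(\frac{17}{2} + 4139\right) 9625 = \frac{8295}{2} \cdot 9625 = \frac{79839375}{2}$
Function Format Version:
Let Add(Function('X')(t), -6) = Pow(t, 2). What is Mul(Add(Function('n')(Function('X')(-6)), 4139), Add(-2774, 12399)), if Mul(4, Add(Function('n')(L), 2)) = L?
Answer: Rational(79839375, 2) ≈ 3.9920e+7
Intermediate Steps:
Function('X')(t) = Add(6, Pow(t, 2))
Function('n')(L) = Add(-2, Mul(Rational(1, 4), L))
Mul(Add(Function('n')(Function('X')(-6)), 4139), Add(-2774, 12399)) = Mul(Add(Add(-2, Mul(Rational(1, 4), Add(6, Pow(-6, 2)))), 4139), Add(-2774, 12399)) = Mul(Add(Add(-2, Mul(Rational(1, 4), Add(6, 36))), 4139), 9625) = Mul(Add(Add(-2, Mul(Rational(1, 4), 42)), 4139), 9625) = Mul(Add(Add(-2, Rational(21, 2)), 4139), 9625) = Mul(Add(Rational(17, 2), 4139), 9625) = Mul(Rational(8295, 2), 9625) = Rational(79839375, 2)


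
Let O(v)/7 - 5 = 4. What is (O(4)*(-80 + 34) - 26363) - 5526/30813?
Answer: -300541573/10271 ≈ -29261.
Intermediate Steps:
O(v) = 63 (O(v) = 35 + 7*4 = 35 + 28 = 63)
(O(4)*(-80 + 34) - 26363) - 5526/30813 = (63*(-80 + 34) - 26363) - 5526/30813 = (63*(-46) - 26363) - 5526*1/30813 = (-2898 - 26363) - 1842/10271 = -29261 - 1842/10271 = -300541573/10271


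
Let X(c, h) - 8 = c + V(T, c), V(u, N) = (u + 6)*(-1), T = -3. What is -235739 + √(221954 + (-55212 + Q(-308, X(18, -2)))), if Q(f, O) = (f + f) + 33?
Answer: -235739 + 7*√3391 ≈ -2.3533e+5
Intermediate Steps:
V(u, N) = -6 - u (V(u, N) = (6 + u)*(-1) = -6 - u)
X(c, h) = 5 + c (X(c, h) = 8 + (c + (-6 - 1*(-3))) = 8 + (c + (-6 + 3)) = 8 + (c - 3) = 8 + (-3 + c) = 5 + c)
Q(f, O) = 33 + 2*f (Q(f, O) = 2*f + 33 = 33 + 2*f)
-235739 + √(221954 + (-55212 + Q(-308, X(18, -2)))) = -235739 + √(221954 + (-55212 + (33 + 2*(-308)))) = -235739 + √(221954 + (-55212 + (33 - 616))) = -235739 + √(221954 + (-55212 - 583)) = -235739 + √(221954 - 55795) = -235739 + √166159 = -235739 + 7*√3391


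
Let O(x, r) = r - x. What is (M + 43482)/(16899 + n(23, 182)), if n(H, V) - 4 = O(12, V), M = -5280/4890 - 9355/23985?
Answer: 4856843551/1907080929 ≈ 2.5467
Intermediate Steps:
M = -1149245/781911 (M = -5280*1/4890 - 9355*1/23985 = -176/163 - 1871/4797 = -1149245/781911 ≈ -1.4698)
n(H, V) = -8 + V (n(H, V) = 4 + (V - 1*12) = 4 + (V - 12) = 4 + (-12 + V) = -8 + V)
(M + 43482)/(16899 + n(23, 182)) = (-1149245/781911 + 43482)/(16899 + (-8 + 182)) = 33997904857/(781911*(16899 + 174)) = (33997904857/781911)/17073 = (33997904857/781911)*(1/17073) = 4856843551/1907080929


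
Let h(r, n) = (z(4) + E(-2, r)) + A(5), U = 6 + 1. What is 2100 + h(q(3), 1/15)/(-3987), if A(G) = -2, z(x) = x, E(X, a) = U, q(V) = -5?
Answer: 930299/443 ≈ 2100.0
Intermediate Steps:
U = 7
E(X, a) = 7
h(r, n) = 9 (h(r, n) = (4 + 7) - 2 = 11 - 2 = 9)
2100 + h(q(3), 1/15)/(-3987) = 2100 + 9/(-3987) = 2100 + 9*(-1/3987) = 2100 - 1/443 = 930299/443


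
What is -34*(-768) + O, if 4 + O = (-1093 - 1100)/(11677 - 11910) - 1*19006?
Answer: 1656959/233 ≈ 7111.4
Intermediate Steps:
O = -4427137/233 (O = -4 + ((-1093 - 1100)/(11677 - 11910) - 1*19006) = -4 + (-2193/(-233) - 19006) = -4 + (-2193*(-1/233) - 19006) = -4 + (2193/233 - 19006) = -4 - 4426205/233 = -4427137/233 ≈ -19001.)
-34*(-768) + O = -34*(-768) - 4427137/233 = 26112 - 4427137/233 = 1656959/233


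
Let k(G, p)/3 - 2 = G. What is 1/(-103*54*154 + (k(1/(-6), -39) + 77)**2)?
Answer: -4/3398967 ≈ -1.1768e-6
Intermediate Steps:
k(G, p) = 6 + 3*G
1/(-103*54*154 + (k(1/(-6), -39) + 77)**2) = 1/(-103*54*154 + ((6 + 3/(-6)) + 77)**2) = 1/(-5562*154 + ((6 + 3*(-1/6)) + 77)**2) = 1/(-856548 + ((6 - 1/2) + 77)**2) = 1/(-856548 + (11/2 + 77)**2) = 1/(-856548 + (165/2)**2) = 1/(-856548 + 27225/4) = 1/(-3398967/4) = -4/3398967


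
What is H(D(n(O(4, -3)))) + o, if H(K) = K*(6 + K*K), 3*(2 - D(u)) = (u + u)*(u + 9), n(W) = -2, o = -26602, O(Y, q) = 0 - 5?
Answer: -677114/27 ≈ -25078.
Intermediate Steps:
O(Y, q) = -5
D(u) = 2 - 2*u*(9 + u)/3 (D(u) = 2 - (u + u)*(u + 9)/3 = 2 - 2*u*(9 + u)/3)
H(K) = K*(6 + K²)
H(D(n(O(4, -3)))) + o = (2 - 6*(-2) - ⅔*(-2)²)*(6 + (2 - 6*(-2) - ⅔*(-2)²)²) - 26602 = (2 + 12 - ⅔*4)*(6 + (2 + 12 - ⅔*4)²) - 26602 = (2 + 12 - 8/3)*(6 + (2 + 12 - 8/3)²) - 26602 = 34*(6 + (34/3)²)/3 - 26602 = 34*(6 + 1156/9)/3 - 26602 = (34/3)*(1210/9) - 26602 = 41140/27 - 26602 = -677114/27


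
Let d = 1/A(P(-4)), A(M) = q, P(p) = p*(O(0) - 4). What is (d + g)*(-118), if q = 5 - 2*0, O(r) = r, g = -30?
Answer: 17582/5 ≈ 3516.4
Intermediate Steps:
P(p) = -4*p (P(p) = p*(0 - 4) = p*(-4) = -4*p)
q = 5 (q = 5 + 0 = 5)
A(M) = 5
d = 1/5 ≈ 0.20000
(d + g)*(-118) = (1/5 - 30)*(-118) = -149/5*(-118) = 17582/5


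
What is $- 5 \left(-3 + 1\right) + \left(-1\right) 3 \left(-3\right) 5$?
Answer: $55$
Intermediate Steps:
$- 5 \left(-3 + 1\right) + \left(-1\right) 3 \left(-3\right) 5 = \left(-5\right) \left(-2\right) + \left(-3\right) \left(-3\right) 5 = 10 + 9 \cdot 5 = 10 + 45 = 55$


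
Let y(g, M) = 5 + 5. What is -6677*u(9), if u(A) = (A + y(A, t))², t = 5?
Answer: -2410397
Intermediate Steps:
y(g, M) = 10
u(A) = (10 + A)² (u(A) = (A + 10)² = (10 + A)²)
-6677*u(9) = -6677*(10 + 9)² = -6677*19² = -6677*361 = -2410397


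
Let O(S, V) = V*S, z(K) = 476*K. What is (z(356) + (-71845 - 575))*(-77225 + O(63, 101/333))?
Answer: -277194784248/37 ≈ -7.4917e+9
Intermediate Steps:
O(S, V) = S*V
(z(356) + (-71845 - 575))*(-77225 + O(63, 101/333)) = (476*356 + (-71845 - 575))*(-77225 + 63*(101/333)) = (169456 - 72420)*(-77225 + 63*(101*(1/333))) = 97036*(-77225 + 63*(101/333)) = 97036*(-77225 + 707/37) = 97036*(-2856618/37) = -277194784248/37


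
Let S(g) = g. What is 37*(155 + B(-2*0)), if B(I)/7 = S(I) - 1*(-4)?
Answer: 6771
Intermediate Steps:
B(I) = 28 + 7*I (B(I) = 7*(I - 1*(-4)) = 7*(I + 4) = 7*(4 + I) = 28 + 7*I)
37*(155 + B(-2*0)) = 37*(155 + (28 + 7*(-2*0))) = 37*(155 + (28 + 7*0)) = 37*(155 + (28 + 0)) = 37*(155 + 28) = 37*183 = 6771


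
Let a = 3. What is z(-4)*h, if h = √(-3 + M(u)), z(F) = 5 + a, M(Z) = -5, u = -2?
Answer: 16*I*√2 ≈ 22.627*I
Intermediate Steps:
z(F) = 8 (z(F) = 5 + 3 = 8)
h = 2*I*√2 (h = √(-3 - 5) = √(-8) = 2*I*√2 ≈ 2.8284*I)
z(-4)*h = 8*(2*I*√2) = 16*I*√2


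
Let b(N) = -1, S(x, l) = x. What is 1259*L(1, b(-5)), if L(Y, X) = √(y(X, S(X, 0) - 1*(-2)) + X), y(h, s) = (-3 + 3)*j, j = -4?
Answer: 1259*I ≈ 1259.0*I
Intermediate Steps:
y(h, s) = 0 (y(h, s) = (-3 + 3)*(-4) = 0*(-4) = 0)
L(Y, X) = √X (L(Y, X) = √(0 + X) = √X)
1259*L(1, b(-5)) = 1259*√(-1) = 1259*I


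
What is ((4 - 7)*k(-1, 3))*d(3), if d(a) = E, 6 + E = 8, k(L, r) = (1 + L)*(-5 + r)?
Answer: 0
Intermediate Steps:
E = 2 (E = -6 + 8 = 2)
d(a) = 2
((4 - 7)*k(-1, 3))*d(3) = ((4 - 7)*(-5 + 3 - 5*(-1) - 1*3))*2 = -3*(-5 + 3 + 5 - 3)*2 = -3*0*2 = 0*2 = 0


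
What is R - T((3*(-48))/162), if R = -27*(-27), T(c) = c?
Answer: 6569/9 ≈ 729.89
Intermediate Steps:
R = 729
R - T((3*(-48))/162) = 729 - 3*(-48)/162 = 729 - (-144)/162 = 729 - 1*(-8/9) = 729 + 8/9 = 6569/9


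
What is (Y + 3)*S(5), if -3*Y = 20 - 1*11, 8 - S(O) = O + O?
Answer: 0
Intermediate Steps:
S(O) = 8 - 2*O (S(O) = 8 - (O + O) = 8 - 2*O)
Y = -3 (Y = -(20 - 1*11)/3 = -(20 - 11)/3 = -1/3*9 = -3)
(Y + 3)*S(5) = (-3 + 3)*(8 - 2*5) = 0*(8 - 10) = 0*(-2) = 0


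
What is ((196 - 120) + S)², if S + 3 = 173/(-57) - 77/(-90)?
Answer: 14665936609/2924100 ≈ 5015.5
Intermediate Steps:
S = -8857/1710 (S = -3 + (173/(-57) - 77/(-90)) = -3 + (173*(-1/57) - 77*(-1/90)) = -3 + (-173/57 + 77/90) = -3 - 3727/1710 = -8857/1710 ≈ -5.1795)
((196 - 120) + S)² = ((196 - 120) - 8857/1710)² = (76 - 8857/1710)² = (121103/1710)² = 14665936609/2924100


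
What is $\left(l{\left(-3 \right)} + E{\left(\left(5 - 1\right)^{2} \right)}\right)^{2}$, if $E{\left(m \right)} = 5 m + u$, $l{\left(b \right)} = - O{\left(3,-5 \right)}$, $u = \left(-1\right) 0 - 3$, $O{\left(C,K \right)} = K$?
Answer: $6724$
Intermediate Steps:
$u = -3$ ($u = 0 - 3 = -3$)
$l{\left(b \right)} = 5$ ($l{\left(b \right)} = \left(-1\right) \left(-5\right) = 5$)
$E{\left(m \right)} = -3 + 5 m$ ($E{\left(m \right)} = 5 m - 3 = -3 + 5 m$)
$\left(l{\left(-3 \right)} + E{\left(\left(5 - 1\right)^{2} \right)}\right)^{2} = \left(5 - \left(3 - 5 \left(5 - 1\right)^{2}\right)\right)^{2} = \left(5 - \left(3 - 5 \cdot 4^{2}\right)\right)^{2} = \left(5 + \left(-3 + 5 \cdot 16\right)\right)^{2} = \left(5 + \left(-3 + 80\right)\right)^{2} = \left(5 + 77\right)^{2} = 82^{2} = 6724$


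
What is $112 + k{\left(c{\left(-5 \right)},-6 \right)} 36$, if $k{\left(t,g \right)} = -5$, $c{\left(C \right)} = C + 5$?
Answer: $-68$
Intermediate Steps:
$c{\left(C \right)} = 5 + C$
$112 + k{\left(c{\left(-5 \right)},-6 \right)} 36 = 112 - 180 = -68$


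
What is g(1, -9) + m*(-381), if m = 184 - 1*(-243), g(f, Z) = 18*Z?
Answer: -162849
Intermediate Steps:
m = 427 (m = 184 + 243 = 427)
g(1, -9) + m*(-381) = 18*(-9) + 427*(-381) = -162 - 162687 = -162849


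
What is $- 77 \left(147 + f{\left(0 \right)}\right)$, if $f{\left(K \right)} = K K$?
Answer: $-11319$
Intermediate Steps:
$f{\left(K \right)} = K^{2}$
$- 77 \left(147 + f{\left(0 \right)}\right) = - 77 \left(147 + 0^{2}\right) = - 77 \left(147 + 0\right) = \left(-77\right) 147 = -11319$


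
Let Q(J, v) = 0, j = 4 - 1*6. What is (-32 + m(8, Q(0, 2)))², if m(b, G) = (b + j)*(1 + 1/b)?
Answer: 10201/16 ≈ 637.56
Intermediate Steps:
j = -2 (j = 4 - 6 = -2)
m(b, G) = (1 + 1/b)*(-2 + b) (m(b, G) = (b - 2)*(1 + 1/b) = (-2 + b)*(1 + 1/b) = (1 + 1/b)*(-2 + b))
(-32 + m(8, Q(0, 2)))² = (-32 + (-1 + 8 - 2/8))² = (-32 + (-1 + 8 - 2*⅛))² = (-32 + (-1 + 8 - ¼))² = (-32 + 27/4)² = (-101/4)² = 10201/16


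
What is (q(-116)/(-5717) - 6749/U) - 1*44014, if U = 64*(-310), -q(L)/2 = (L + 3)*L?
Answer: -4991741564447/113425280 ≈ -44009.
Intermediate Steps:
q(L) = -2*L*(3 + L) (q(L) = -2*(L + 3)*L = -2*(3 + L)*L = -2*L*(3 + L))
U = -19840
(q(-116)/(-5717) - 6749/U) - 1*44014 = (-2*(-116)*(3 - 116)/(-5717) - 6749/(-19840)) - 1*44014 = (-2*(-116)*(-113)*(-1/5717) - 6749*(-1/19840)) - 44014 = (-26216*(-1/5717) + 6749/19840) - 44014 = (26216/5717 + 6749/19840) - 44014 = 558709473/113425280 - 44014 = -4991741564447/113425280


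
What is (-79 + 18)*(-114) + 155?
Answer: 7109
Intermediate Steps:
(-79 + 18)*(-114) + 155 = -61*(-114) + 155 = 6954 + 155 = 7109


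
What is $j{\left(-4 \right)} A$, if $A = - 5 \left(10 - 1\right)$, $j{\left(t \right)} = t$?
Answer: $180$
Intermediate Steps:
$A = -45$ ($A = \left(-5\right) 9 = -45$)
$j{\left(-4 \right)} A = \left(-4\right) \left(-45\right) = 180$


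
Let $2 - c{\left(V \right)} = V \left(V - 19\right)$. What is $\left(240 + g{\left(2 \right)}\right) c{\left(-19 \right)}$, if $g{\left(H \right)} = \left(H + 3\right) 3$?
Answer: $-183600$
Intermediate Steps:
$c{\left(V \right)} = 2 - V \left(-19 + V\right)$ ($c{\left(V \right)} = 2 - V \left(V - 19\right) = 2 - V \left(-19 + V\right)$)
$g{\left(H \right)} = 9 + 3 H$ ($g{\left(H \right)} = \left(3 + H\right) 3 = 9 + 3 H$)
$\left(240 + g{\left(2 \right)}\right) c{\left(-19 \right)} = \left(240 + \left(9 + 3 \cdot 2\right)\right) \left(2 - \left(-19\right)^{2} + 19 \left(-19\right)\right) = \left(240 + \left(9 + 6\right)\right) \left(2 - 361 - 361\right) = \left(240 + 15\right) \left(2 - 361 - 361\right) = 255 \left(-720\right) = -183600$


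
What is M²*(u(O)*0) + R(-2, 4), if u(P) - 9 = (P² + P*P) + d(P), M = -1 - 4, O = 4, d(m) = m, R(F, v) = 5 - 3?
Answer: 2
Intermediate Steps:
R(F, v) = 2
M = -5
u(P) = 9 + P + 2*P² (u(P) = 9 + ((P² + P*P) + P) = 9 + ((P² + P²) + P) = 9 + (2*P² + P) = 9 + (P + 2*P²) = 9 + P + 2*P²)
M²*(u(O)*0) + R(-2, 4) = (-5)²*((9 + 4 + 2*4²)*0) + 2 = 25*((9 + 4 + 2*16)*0) + 2 = 25*((9 + 4 + 32)*0) + 2 = 25*(45*0) + 2 = 25*0 + 2 = 0 + 2 = 2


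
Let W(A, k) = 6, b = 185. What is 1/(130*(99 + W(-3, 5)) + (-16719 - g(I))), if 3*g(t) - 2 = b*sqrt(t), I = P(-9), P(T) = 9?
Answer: -3/9764 ≈ -0.00030725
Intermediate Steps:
I = 9
g(t) = 2/3 + 185*sqrt(t)/3 (g(t) = 2/3 + (185*sqrt(t))/3 = 2/3 + 185*sqrt(t)/3)
1/(130*(99 + W(-3, 5)) + (-16719 - g(I))) = 1/(130*(99 + 6) + (-16719 - (2/3 + 185*sqrt(9)/3))) = 1/(130*105 + (-16719 - (2/3 + (185/3)*3))) = 1/(13650 + (-16719 - (2/3 + 185))) = 1/(13650 + (-16719 - 1*557/3)) = 1/(13650 + (-16719 - 557/3)) = 1/(13650 - 50714/3) = 1/(-9764/3) = -3/9764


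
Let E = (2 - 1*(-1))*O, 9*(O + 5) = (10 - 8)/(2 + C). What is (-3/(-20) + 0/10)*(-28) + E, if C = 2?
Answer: -571/30 ≈ -19.033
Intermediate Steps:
O = -89/18 (O = -5 + ((10 - 8)/(2 + 2))/9 = -5 + (2/4)/9 = -5 + (2*(1/4))/9 = -5 + (1/9)*(1/2) = -5 + 1/18 = -89/18 ≈ -4.9444)
E = -89/6 (E = (2 - 1*(-1))*(-89/18) = (2 + 1)*(-89/18) = 3*(-89/18) = -89/6 ≈ -14.833)
(-3/(-20) + 0/10)*(-28) + E = (-3/(-20) + 0/10)*(-28) - 89/6 = (-3*(-1/20) + 0*(1/10))*(-28) - 89/6 = (3/20 + 0)*(-28) - 89/6 = (3/20)*(-28) - 89/6 = -21/5 - 89/6 = -571/30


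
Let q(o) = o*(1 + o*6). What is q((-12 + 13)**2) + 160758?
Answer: 160765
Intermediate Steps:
q(o) = o*(1 + 6*o)
q((-12 + 13)**2) + 160758 = (-12 + 13)**2*(1 + 6*(-12 + 13)**2) + 160758 = 1**2*(1 + 6*1**2) + 160758 = 1*(1 + 6*1) + 160758 = 1*(1 + 6) + 160758 = 1*7 + 160758 = 7 + 160758 = 160765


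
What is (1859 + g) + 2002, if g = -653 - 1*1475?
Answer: 1733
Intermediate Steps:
g = -2128 (g = -653 - 1475 = -2128)
(1859 + g) + 2002 = (1859 - 2128) + 2002 = -269 + 2002 = 1733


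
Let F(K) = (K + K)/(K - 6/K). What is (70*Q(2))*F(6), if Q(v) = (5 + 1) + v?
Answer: 1344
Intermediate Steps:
Q(v) = 6 + v
F(K) = 2*K/(K - 6/K) (F(K) = (2*K)/(K - 6/K) = 2*K/(K - 6/K))
(70*Q(2))*F(6) = (70*(6 + 2))*(2*6²/(-6 + 6²)) = (70*8)*(2*36/(-6 + 36)) = 560*(2*36/30) = 560*(2*36*(1/30)) = 560*(12/5) = 1344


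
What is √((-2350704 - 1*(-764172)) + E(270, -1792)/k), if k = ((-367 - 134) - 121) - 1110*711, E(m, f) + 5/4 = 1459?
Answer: I*√989733538075576766/789832 ≈ 1259.6*I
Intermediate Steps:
E(m, f) = 5831/4 (E(m, f) = -5/4 + 1459 = 5831/4)
k = -789832 (k = (-501 - 121) - 789210 = -622 - 789210 = -789832)
√((-2350704 - 1*(-764172)) + E(270, -1792)/k) = √((-2350704 - 1*(-764172)) + (5831/4)/(-789832)) = √((-2350704 + 764172) + (5831/4)*(-1/789832)) = √(-1586532 - 5831/3159328) = √(-5012374976327/3159328) = I*√989733538075576766/789832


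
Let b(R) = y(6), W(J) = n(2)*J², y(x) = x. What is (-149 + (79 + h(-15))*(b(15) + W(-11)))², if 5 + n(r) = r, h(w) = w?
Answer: 528862009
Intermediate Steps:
n(r) = -5 + r
W(J) = -3*J² (W(J) = (-5 + 2)*J² = -3*J²)
b(R) = 6
(-149 + (79 + h(-15))*(b(15) + W(-11)))² = (-149 + (79 - 15)*(6 - 3*(-11)²))² = (-149 + 64*(6 - 3*121))² = (-149 + 64*(6 - 363))² = (-149 + 64*(-357))² = (-149 - 22848)² = (-22997)² = 528862009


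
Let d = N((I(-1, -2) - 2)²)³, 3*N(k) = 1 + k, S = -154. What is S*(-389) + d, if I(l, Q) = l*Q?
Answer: 1617463/27 ≈ 59906.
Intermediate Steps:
I(l, Q) = Q*l
N(k) = ⅓ + k/3 (N(k) = (1 + k)/3 = ⅓ + k/3)
d = 1/27 (d = (⅓ + (-2*(-1) - 2)²/3)³ = (⅓ + (2 - 2)²/3)³ = (⅓ + (⅓)*0²)³ = (⅓ + (⅓)*0)³ = (⅓ + 0)³ = (⅓)³ = 1/27 ≈ 0.037037)
S*(-389) + d = -154*(-389) + 1/27 = 59906 + 1/27 = 1617463/27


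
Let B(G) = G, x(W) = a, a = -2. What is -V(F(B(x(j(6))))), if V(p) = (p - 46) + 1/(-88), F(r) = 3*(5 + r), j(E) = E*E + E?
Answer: 3257/88 ≈ 37.011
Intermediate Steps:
j(E) = E + E² (j(E) = E² + E = E + E²)
x(W) = -2
F(r) = 15 + 3*r
V(p) = -4049/88 + p (V(p) = (-46 + p) - 1/88 = -4049/88 + p)
-V(F(B(x(j(6))))) = -(-4049/88 + (15 + 3*(-2))) = -(-4049/88 + (15 - 6)) = -(-4049/88 + 9) = -1*(-3257/88) = 3257/88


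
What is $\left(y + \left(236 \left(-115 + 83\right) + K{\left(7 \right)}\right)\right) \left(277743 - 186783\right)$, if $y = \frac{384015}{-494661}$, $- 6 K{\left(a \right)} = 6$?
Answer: $- \frac{113292455175360}{164887} \approx -6.8709 \cdot 10^{8}$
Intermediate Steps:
$K{\left(a \right)} = -1$ ($K{\left(a \right)} = \left(- \frac{1}{6}\right) 6 = -1$)
$y = - \frac{128005}{164887}$ ($y = 384015 \left(- \frac{1}{494661}\right) = - \frac{128005}{164887} \approx -0.77632$)
$\left(y + \left(236 \left(-115 + 83\right) + K{\left(7 \right)}\right)\right) \left(277743 - 186783\right) = \left(- \frac{128005}{164887} + \left(236 \left(-115 + 83\right) - 1\right)\right) \left(277743 - 186783\right) = \left(- \frac{128005}{164887} + \left(236 \left(-32\right) - 1\right)\right) 90960 = \left(- \frac{128005}{164887} - 7553\right) 90960 = \left(- \frac{1245519516}{164887}\right) 90960 = - \frac{113292455175360}{164887}$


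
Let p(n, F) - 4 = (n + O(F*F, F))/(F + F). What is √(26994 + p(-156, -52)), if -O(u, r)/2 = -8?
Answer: 23*√34502/26 ≈ 164.31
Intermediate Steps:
O(u, r) = 16 (O(u, r) = -2*(-8) = 16)
p(n, F) = 4 + (16 + n)/(2*F) (p(n, F) = 4 + (n + 16)/(F + F) = 4 + (16 + n)/((2*F)) = 4 + (16 + n)*(1/(2*F)) = 4 + (16 + n)/(2*F))
√(26994 + p(-156, -52)) = √(26994 + (½)*(16 - 156 + 8*(-52))/(-52)) = √(26994 + (½)*(-1/52)*(16 - 156 - 416)) = √(26994 + (½)*(-1/52)*(-556)) = √(26994 + 139/26) = √(701983/26) = 23*√34502/26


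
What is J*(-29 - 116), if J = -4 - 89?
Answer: 13485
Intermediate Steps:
J = -93
J*(-29 - 116) = -93*(-29 - 116) = -93*(-145) = 13485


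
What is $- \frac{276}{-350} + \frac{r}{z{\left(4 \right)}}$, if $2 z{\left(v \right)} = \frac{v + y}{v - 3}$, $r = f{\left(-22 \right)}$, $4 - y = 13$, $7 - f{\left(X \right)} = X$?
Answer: $- \frac{1892}{175} \approx -10.811$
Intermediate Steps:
$f{\left(X \right)} = 7 - X$
$y = -9$ ($y = 4 - 13 = -9$)
$r = 29$ ($r = 7 - -22 = 7 + 22 = 29$)
$z{\left(v \right)} = \frac{-9 + v}{2 \left(-3 + v\right)}$ ($z{\left(v \right)} = \frac{\left(v - 9\right) \frac{1}{v - 3}}{2} = \frac{\left(-9 + v\right) \frac{1}{-3 + v}}{2} = \frac{\frac{1}{-3 + v} \left(-9 + v\right)}{2} = \frac{-9 + v}{2 \left(-3 + v\right)}$)
$- \frac{276}{-350} + \frac{r}{z{\left(4 \right)}} = - \frac{276}{-350} + \frac{29}{\frac{1}{2} \frac{1}{-3 + 4} \left(-9 + 4\right)} = \left(-276\right) \left(- \frac{1}{350}\right) + \frac{29}{\frac{1}{2} \cdot 1^{-1} \left(-5\right)} = \frac{138}{175} + \frac{29}{\frac{1}{2} \cdot 1 \left(-5\right)} = \frac{138}{175} + \frac{29}{- \frac{5}{2}} = \frac{138}{175} + 29 \left(- \frac{2}{5}\right) = \frac{138}{175} - \frac{58}{5} = - \frac{1892}{175}$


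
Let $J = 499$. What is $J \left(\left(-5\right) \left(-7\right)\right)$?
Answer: $17465$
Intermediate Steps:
$J \left(\left(-5\right) \left(-7\right)\right) = 499 \left(\left(-5\right) \left(-7\right)\right) = 499 \cdot 35 = 17465$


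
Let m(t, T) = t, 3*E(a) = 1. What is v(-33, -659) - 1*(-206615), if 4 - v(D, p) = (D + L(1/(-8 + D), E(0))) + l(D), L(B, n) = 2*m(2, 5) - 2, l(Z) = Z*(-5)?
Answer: 206485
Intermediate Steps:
E(a) = ⅓ (E(a) = (⅓)*1 = ⅓)
l(Z) = -5*Z
L(B, n) = 2 (L(B, n) = 2*2 - 2 = 4 - 2 = 2)
v(D, p) = 2 + 4*D (v(D, p) = 4 - ((D + 2) - 5*D) = 4 - ((2 + D) - 5*D) = 4 - (2 - 4*D) = 4 + (-2 + 4*D) = 2 + 4*D)
v(-33, -659) - 1*(-206615) = (2 + 4*(-33)) - 1*(-206615) = (2 - 132) + 206615 = -130 + 206615 = 206485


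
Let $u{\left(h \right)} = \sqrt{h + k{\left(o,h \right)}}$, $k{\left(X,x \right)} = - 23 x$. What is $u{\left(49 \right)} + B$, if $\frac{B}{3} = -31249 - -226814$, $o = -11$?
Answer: $586695 + 7 i \sqrt{22} \approx 5.867 \cdot 10^{5} + 32.833 i$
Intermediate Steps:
$B = 586695$ ($B = 3 \left(-31249 - -226814\right) = 3 \left(-31249 + 226814\right) = 3 \cdot 195565 = 586695$)
$u{\left(h \right)} = \sqrt{22} \sqrt{- h}$ ($u{\left(h \right)} = \sqrt{h - 23 h} = \sqrt{- 22 h} = \sqrt{22} \sqrt{- h}$)
$u{\left(49 \right)} + B = \sqrt{22} \sqrt{\left(-1\right) 49} + 586695 = \sqrt{22} \sqrt{-49} + 586695 = \sqrt{22} \cdot 7 i + 586695 = 7 i \sqrt{22} + 586695 = 586695 + 7 i \sqrt{22}$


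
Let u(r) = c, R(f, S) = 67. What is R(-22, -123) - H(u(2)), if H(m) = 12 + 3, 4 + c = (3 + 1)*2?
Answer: 52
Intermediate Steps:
c = 4 (c = -4 + (3 + 1)*2 = -4 + 4*2 = -4 + 8 = 4)
u(r) = 4
H(m) = 15
R(-22, -123) - H(u(2)) = 67 - 1*15 = 67 - 15 = 52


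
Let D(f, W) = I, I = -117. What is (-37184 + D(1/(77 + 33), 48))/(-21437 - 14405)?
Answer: 37301/35842 ≈ 1.0407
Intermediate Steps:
D(f, W) = -117
(-37184 + D(1/(77 + 33), 48))/(-21437 - 14405) = (-37184 - 117)/(-21437 - 14405) = -37301/(-35842) = -37301*(-1/35842) = 37301/35842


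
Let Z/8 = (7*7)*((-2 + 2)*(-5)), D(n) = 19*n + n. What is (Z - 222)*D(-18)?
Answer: 79920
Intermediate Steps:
D(n) = 20*n
Z = 0 (Z = 8*((7*7)*((-2 + 2)*(-5))) = 8*(49*(0*(-5))) = 8*(49*0) = 8*0 = 0)
(Z - 222)*D(-18) = (0 - 222)*(20*(-18)) = -222*(-360) = 79920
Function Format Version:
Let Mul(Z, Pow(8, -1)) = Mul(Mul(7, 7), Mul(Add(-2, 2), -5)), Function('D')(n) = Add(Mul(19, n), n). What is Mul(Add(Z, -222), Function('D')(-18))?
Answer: 79920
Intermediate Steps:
Function('D')(n) = Mul(20, n)
Z = 0 (Z = Mul(8, Mul(Mul(7, 7), Mul(Add(-2, 2), -5))) = Mul(8, Mul(49, Mul(0, -5))) = Mul(8, Mul(49, 0)) = Mul(8, 0) = 0)
Mul(Add(Z, -222), Function('D')(-18)) = Mul(Add(0, -222), Mul(20, -18)) = Mul(-222, -360) = 79920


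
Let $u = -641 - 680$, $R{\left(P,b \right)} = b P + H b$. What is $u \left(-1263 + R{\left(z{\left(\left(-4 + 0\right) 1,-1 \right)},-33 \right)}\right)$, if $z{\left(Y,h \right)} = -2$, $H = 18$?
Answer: $2365911$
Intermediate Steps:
$R{\left(P,b \right)} = 18 b + P b$ ($R{\left(P,b \right)} = b P + 18 b = P b + 18 b = 18 b + P b$)
$u = -1321$ ($u = -641 - 680 = -1321$)
$u \left(-1263 + R{\left(z{\left(\left(-4 + 0\right) 1,-1 \right)},-33 \right)}\right) = - 1321 \left(-1263 - 33 \left(18 - 2\right)\right) = - 1321 \left(-1263 - 528\right) = \left(-1321\right) \left(-1791\right) = 2365911$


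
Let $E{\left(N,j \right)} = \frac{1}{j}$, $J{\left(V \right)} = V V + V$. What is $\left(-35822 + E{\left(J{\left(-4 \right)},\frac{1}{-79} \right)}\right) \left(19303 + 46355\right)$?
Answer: $-2357187858$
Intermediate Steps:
$J{\left(V \right)} = V + V^{2}$ ($J{\left(V \right)} = V^{2} + V = V + V^{2}$)
$\left(-35822 + E{\left(J{\left(-4 \right)},\frac{1}{-79} \right)}\right) \left(19303 + 46355\right) = \left(-35822 + \frac{1}{\frac{1}{-79}}\right) \left(19303 + 46355\right) = \left(-35822 + \frac{1}{- \frac{1}{79}}\right) 65658 = \left(-35822 - 79\right) 65658 = \left(-35901\right) 65658 = -2357187858$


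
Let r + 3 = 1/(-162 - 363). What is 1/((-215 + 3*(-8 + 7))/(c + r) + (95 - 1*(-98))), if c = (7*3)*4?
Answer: 21262/4046341 ≈ 0.0052546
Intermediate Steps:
r = -1576/525 (r = -3 + 1/(-162 - 363) = -3 + 1/(-525) = -3 - 1/525 = -1576/525 ≈ -3.0019)
c = 84 (c = 21*4 = 84)
1/((-215 + 3*(-8 + 7))/(c + r) + (95 - 1*(-98))) = 1/((-215 + 3*(-8 + 7))/(84 - 1576/525) + (95 - 1*(-98))) = 1/((-215 + 3*(-1))/(42524/525) + (95 + 98)) = 1/((-215 - 3)*(525/42524) + 193) = 1/(-218*525/42524 + 193) = 1/(-57225/21262 + 193) = 1/(4046341/21262) = 21262/4046341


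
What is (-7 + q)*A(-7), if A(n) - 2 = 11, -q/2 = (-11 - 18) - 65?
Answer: 2353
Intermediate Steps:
q = 188 (q = -2*((-11 - 18) - 65) = -2*(-29 - 65) = -2*(-94) = 188)
A(n) = 13 (A(n) = 2 + 11 = 13)
(-7 + q)*A(-7) = (-7 + 188)*13 = 181*13 = 2353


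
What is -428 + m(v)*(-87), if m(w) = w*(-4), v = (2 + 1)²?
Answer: 2704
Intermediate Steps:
v = 9 (v = 3² = 9)
m(w) = -4*w
-428 + m(v)*(-87) = -428 - 4*9*(-87) = -428 - 36*(-87) = -428 + 3132 = 2704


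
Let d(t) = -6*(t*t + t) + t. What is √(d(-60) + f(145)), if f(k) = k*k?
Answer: 5*I*√11 ≈ 16.583*I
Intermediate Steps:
f(k) = k²
d(t) = -6*t² - 5*t (d(t) = -6*(t² + t) + t = -6*(t + t²) + t = (-6*t - 6*t²) + t = -6*t² - 5*t)
√(d(-60) + f(145)) = √(-1*(-60)*(5 + 6*(-60)) + 145²) = √(-1*(-60)*(5 - 360) + 21025) = √(-1*(-60)*(-355) + 21025) = √(-21300 + 21025) = √(-275) = 5*I*√11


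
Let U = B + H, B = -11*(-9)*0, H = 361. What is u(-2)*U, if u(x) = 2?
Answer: 722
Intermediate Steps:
B = 0 (B = 99*0 = 0)
U = 361 (U = 0 + 361 = 361)
u(-2)*U = 2*361 = 722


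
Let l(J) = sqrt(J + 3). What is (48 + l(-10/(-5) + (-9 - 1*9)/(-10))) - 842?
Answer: -794 + sqrt(170)/5 ≈ -791.39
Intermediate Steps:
l(J) = sqrt(3 + J)
(48 + l(-10/(-5) + (-9 - 1*9)/(-10))) - 842 = (48 + sqrt(3 + (-10/(-5) + (-9 - 1*9)/(-10)))) - 842 = (48 + sqrt(3 + (-10*(-1/5) + (-9 - 9)*(-1/10)))) - 842 = (48 + sqrt(3 + (2 - 18*(-1/10)))) - 842 = (48 + sqrt(3 + (2 + 9/5))) - 842 = (48 + sqrt(3 + 19/5)) - 842 = (48 + sqrt(34/5)) - 842 = (48 + sqrt(170)/5) - 842 = -794 + sqrt(170)/5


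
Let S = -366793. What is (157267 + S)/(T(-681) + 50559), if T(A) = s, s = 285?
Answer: -34921/8474 ≈ -4.1210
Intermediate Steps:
T(A) = 285
(157267 + S)/(T(-681) + 50559) = (157267 - 366793)/(285 + 50559) = -209526/50844 = -209526*1/50844 = -34921/8474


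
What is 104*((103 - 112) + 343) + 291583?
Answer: 326319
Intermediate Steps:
104*((103 - 112) + 343) + 291583 = 104*(-9 + 343) + 291583 = 104*334 + 291583 = 34736 + 291583 = 326319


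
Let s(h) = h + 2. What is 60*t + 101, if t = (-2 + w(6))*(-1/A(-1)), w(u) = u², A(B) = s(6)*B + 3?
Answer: 509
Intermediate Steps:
s(h) = 2 + h
A(B) = 3 + 8*B (A(B) = (2 + 6)*B + 3 = 8*B + 3 = 3 + 8*B)
t = 34/5 (t = (-2 + 6²)*(-1/(3 + 8*(-1))) = (-2 + 36)*(-1/(3 - 8)) = 34*(-1/(-5)) = 34*(-1*(-⅕)) = 34*(⅕) = 34/5 ≈ 6.8000)
60*t + 101 = 60*(34/5) + 101 = 408 + 101 = 509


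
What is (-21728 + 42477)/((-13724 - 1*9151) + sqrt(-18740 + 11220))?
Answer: -94926675/104654629 - 82996*I*sqrt(470)/523273145 ≈ -0.90705 - 0.0034386*I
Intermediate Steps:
(-21728 + 42477)/((-13724 - 1*9151) + sqrt(-18740 + 11220)) = 20749/((-13724 - 9151) + sqrt(-7520)) = 20749/(-22875 + 4*I*sqrt(470))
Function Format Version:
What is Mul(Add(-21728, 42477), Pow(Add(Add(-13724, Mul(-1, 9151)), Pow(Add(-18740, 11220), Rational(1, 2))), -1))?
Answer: Add(Rational(-94926675, 104654629), Mul(Rational(-82996, 523273145), I, Pow(470, Rational(1, 2)))) ≈ Add(-0.90705, Mul(-0.0034386, I))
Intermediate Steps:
Mul(Add(-21728, 42477), Pow(Add(Add(-13724, Mul(-1, 9151)), Pow(Add(-18740, 11220), Rational(1, 2))), -1)) = Mul(20749, Pow(Add(Add(-13724, -9151), Pow(-7520, Rational(1, 2))), -1)) = Mul(20749, Pow(Add(-22875, Mul(4, I, Pow(470, Rational(1, 2)))), -1))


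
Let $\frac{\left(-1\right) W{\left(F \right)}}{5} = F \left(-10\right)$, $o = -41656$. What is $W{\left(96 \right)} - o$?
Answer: $46456$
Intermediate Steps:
$W{\left(F \right)} = 50 F$ ($W{\left(F \right)} = - 5 F \left(-10\right) = - 5 \left(- 10 F\right) = 50 F$)
$W{\left(96 \right)} - o = 50 \cdot 96 - -41656 = 4800 + 41656 = 46456$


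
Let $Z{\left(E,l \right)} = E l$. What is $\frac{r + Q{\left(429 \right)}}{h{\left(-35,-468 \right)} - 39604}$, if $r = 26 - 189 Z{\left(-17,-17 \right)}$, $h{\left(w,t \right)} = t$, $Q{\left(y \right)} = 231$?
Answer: $\frac{13591}{10018} \approx 1.3567$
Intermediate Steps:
$r = -54595$ ($r = 26 - 189 \left(\left(-17\right) \left(-17\right)\right) = 26 - 54621 = -54595$)
$\frac{r + Q{\left(429 \right)}}{h{\left(-35,-468 \right)} - 39604} = \frac{-54595 + 231}{-468 - 39604} = - \frac{54364}{-40072} = \left(-54364\right) \left(- \frac{1}{40072}\right) = \frac{13591}{10018}$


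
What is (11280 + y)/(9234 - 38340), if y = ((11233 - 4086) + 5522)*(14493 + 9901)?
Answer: -17169937/1617 ≈ -10618.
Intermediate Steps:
y = 309047586 (y = (7147 + 5522)*24394 = 12669*24394 = 309047586)
(11280 + y)/(9234 - 38340) = (11280 + 309047586)/(9234 - 38340) = 309058866/(-29106) = 309058866*(-1/29106) = -17169937/1617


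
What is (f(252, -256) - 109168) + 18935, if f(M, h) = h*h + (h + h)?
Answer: -25209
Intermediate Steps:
f(M, h) = h² + 2*h
(f(252, -256) - 109168) + 18935 = (-256*(2 - 256) - 109168) + 18935 = (-256*(-254) - 109168) + 18935 = (65024 - 109168) + 18935 = -44144 + 18935 = -25209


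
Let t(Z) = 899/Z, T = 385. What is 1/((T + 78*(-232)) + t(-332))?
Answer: -332/5880951 ≈ -5.6453e-5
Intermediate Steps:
1/((T + 78*(-232)) + t(-332)) = 1/((385 + 78*(-232)) + 899/(-332)) = 1/((385 - 18096) + 899*(-1/332)) = 1/(-17711 - 899/332) = 1/(-5880951/332) = -332/5880951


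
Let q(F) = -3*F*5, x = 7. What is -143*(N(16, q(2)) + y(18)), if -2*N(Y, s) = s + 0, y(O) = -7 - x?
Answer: -143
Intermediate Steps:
q(F) = -15*F
y(O) = -14 (y(O) = -7 - 1*7 = -7 - 7 = -14)
N(Y, s) = -s/2 (N(Y, s) = -(s + 0)/2 = -s/2)
-143*(N(16, q(2)) + y(18)) = -143*(-(-15)*2/2 - 14) = -143*(-½*(-30) - 14) = -143*(15 - 14) = -143*1 = -143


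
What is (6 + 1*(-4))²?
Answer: 4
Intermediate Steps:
(6 + 1*(-4))² = (6 - 4)² = 2² = 4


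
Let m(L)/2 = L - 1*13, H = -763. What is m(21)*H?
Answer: -12208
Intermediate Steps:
m(L) = -26 + 2*L (m(L) = 2*(L - 1*13) = 2*(L - 13) = 2*(-13 + L) = -26 + 2*L)
m(21)*H = (-26 + 2*21)*(-763) = (-26 + 42)*(-763) = 16*(-763) = -12208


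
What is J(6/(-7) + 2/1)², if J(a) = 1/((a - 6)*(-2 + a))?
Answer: 2401/41616 ≈ 0.057694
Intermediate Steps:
J(a) = 1/((-6 + a)*(-2 + a))
J(6/(-7) + 2/1)² = (1/(12 + (6/(-7) + 2/1)² - 8*(6/(-7) + 2/1)))² = (1/(12 + (6*(-⅐) + 2*1)² - 8*(6*(-⅐) + 2*1)))² = (1/(12 + (-6/7 + 2)² - 8*(-6/7 + 2)))² = (1/(12 + (8/7)² - 8*8/7))² = (1/(12 + 64/49 - 64/7))² = (1/(204/49))² = (49/204)² = 2401/41616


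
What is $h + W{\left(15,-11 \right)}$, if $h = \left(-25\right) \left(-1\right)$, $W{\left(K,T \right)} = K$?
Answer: $40$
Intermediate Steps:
$h = 25$
$h + W{\left(15,-11 \right)} = 25 + 15 = 40$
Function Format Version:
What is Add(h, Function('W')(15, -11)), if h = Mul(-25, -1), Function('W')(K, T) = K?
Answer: 40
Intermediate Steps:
h = 25
Add(h, Function('W')(15, -11)) = Add(25, 15) = 40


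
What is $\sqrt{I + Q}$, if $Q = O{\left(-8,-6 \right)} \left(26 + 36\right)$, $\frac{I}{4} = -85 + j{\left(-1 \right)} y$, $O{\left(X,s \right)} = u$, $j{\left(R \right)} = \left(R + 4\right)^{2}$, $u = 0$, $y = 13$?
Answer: $8 \sqrt{2} \approx 11.314$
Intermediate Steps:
$j{\left(R \right)} = \left(4 + R\right)^{2}$
$O{\left(X,s \right)} = 0$
$I = 128$ ($I = 4 \left(-85 + \left(4 - 1\right)^{2} \cdot 13\right) = 4 \left(-85 + 3^{2} \cdot 13\right) = 4 \left(-85 + 9 \cdot 13\right) = 4 \left(-85 + 117\right) = 4 \cdot 32 = 128$)
$Q = 0$ ($Q = 0 \left(26 + 36\right) = 0 \cdot 62 = 0$)
$\sqrt{I + Q} = \sqrt{128 + 0} = \sqrt{128} = 8 \sqrt{2}$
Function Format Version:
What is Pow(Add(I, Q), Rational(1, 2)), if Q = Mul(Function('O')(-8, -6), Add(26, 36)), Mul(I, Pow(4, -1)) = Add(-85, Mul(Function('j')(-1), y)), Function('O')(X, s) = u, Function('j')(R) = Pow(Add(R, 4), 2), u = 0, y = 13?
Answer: Mul(8, Pow(2, Rational(1, 2))) ≈ 11.314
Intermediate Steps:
Function('j')(R) = Pow(Add(4, R), 2)
Function('O')(X, s) = 0
I = 128 (I = Mul(4, Add(-85, Mul(Pow(Add(4, -1), 2), 13))) = Mul(4, Add(-85, Mul(Pow(3, 2), 13))) = Mul(4, Add(-85, Mul(9, 13))) = Mul(4, Add(-85, 117)) = Mul(4, 32) = 128)
Q = 0 (Q = Mul(0, Add(26, 36)) = Mul(0, 62) = 0)
Pow(Add(I, Q), Rational(1, 2)) = Pow(Add(128, 0), Rational(1, 2)) = Pow(128, Rational(1, 2)) = Mul(8, Pow(2, Rational(1, 2)))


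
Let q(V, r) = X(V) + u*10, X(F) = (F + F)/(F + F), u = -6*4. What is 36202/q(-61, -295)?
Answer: -36202/239 ≈ -151.47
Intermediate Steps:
u = -24
X(F) = 1 (X(F) = (2*F)/((2*F)) = (2*F)*(1/(2*F)) = 1)
q(V, r) = -239 (q(V, r) = 1 - 24*10 = 1 - 240 = -239)
36202/q(-61, -295) = 36202/(-239) = 36202*(-1/239) = -36202/239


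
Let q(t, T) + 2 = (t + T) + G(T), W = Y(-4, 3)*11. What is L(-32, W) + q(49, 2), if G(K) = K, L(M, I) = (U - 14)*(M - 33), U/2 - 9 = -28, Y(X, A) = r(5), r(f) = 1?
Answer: 3431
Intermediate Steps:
Y(X, A) = 1
U = -38 (U = 18 + 2*(-28) = 18 - 56 = -38)
W = 11 (W = 1*11 = 11)
L(M, I) = 1716 - 52*M (L(M, I) = (-38 - 14)*(M - 33) = -52*(-33 + M) = 1716 - 52*M)
q(t, T) = -2 + t + 2*T (q(t, T) = -2 + ((t + T) + T) = -2 + ((T + t) + T) = -2 + (t + 2*T) = -2 + t + 2*T)
L(-32, W) + q(49, 2) = (1716 - 52*(-32)) + (-2 + 49 + 2*2) = (1716 + 1664) + (-2 + 49 + 4) = 3380 + 51 = 3431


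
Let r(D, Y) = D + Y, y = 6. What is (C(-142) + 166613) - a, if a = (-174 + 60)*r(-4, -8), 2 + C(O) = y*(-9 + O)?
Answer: 164337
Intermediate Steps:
C(O) = -56 + 6*O (C(O) = -2 + 6*(-9 + O) = -2 + (-54 + 6*O) = -56 + 6*O)
a = 1368 (a = (-174 + 60)*(-4 - 8) = -114*(-12) = 1368)
(C(-142) + 166613) - a = ((-56 + 6*(-142)) + 166613) - 1*1368 = ((-56 - 852) + 166613) - 1368 = (-908 + 166613) - 1368 = 165705 - 1368 = 164337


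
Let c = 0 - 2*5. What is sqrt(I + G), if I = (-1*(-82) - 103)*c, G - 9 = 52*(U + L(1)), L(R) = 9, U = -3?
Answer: 3*sqrt(59) ≈ 23.043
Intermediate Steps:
c = -10 (c = 0 - 10 = -10)
G = 321 (G = 9 + 52*(-3 + 9) = 9 + 52*6 = 9 + 312 = 321)
I = 210 (I = (-1*(-82) - 103)*(-10) = (82 - 103)*(-10) = -21*(-10) = 210)
sqrt(I + G) = sqrt(210 + 321) = sqrt(531) = 3*sqrt(59)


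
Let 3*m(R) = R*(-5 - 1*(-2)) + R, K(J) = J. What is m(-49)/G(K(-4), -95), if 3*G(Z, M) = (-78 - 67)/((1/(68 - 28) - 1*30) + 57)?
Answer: -52969/2900 ≈ -18.265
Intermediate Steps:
m(R) = -2*R/3 (m(R) = (R*(-5 - 1*(-2)) + R)/3 = (R*(-5 + 2) + R)/3 = (R*(-3) + R)/3 = (-3*R + R)/3 = (-2*R)/3 = -2*R/3)
G(Z, M) = -5800/3243 (G(Z, M) = ((-78 - 67)/((1/(68 - 28) - 1*30) + 57))/3 = (-145/((1/40 - 30) + 57))/3 = (-145/(-1199/40 + 57))/3 = (-145/1081/40)/3 = (-145*40/1081)/3 = (⅓)*(-5800/1081) = -5800/3243)
m(-49)/G(K(-4), -95) = (-⅔*(-49))/(-5800/3243) = (98/3)*(-3243/5800) = -52969/2900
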